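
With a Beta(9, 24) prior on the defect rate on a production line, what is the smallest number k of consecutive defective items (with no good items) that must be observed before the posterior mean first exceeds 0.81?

After k defective items and 0 good items the posterior is Beta(9+k, 24), with mean (9+k)/(9+24+k).
Set (9+k)/(33+k) > 0.81 and solve: k > (0.81·33 − 9)/(1 − 0.81) = 93.316.
The smallest integer exceeding 93.316 is 94, and checking k=94: (103)/(127) = 0.8110 > 0.81.

k = 94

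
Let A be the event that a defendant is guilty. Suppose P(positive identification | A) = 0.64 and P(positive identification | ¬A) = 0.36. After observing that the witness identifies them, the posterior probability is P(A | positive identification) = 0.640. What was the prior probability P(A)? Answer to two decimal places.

P(A) = 0.50

In odds form, posterior odds = prior odds × likelihood ratio, so prior odds = posterior odds ÷ LR.
Posterior odds = 0.640/(1−0.640) = 1.7778. LR = 0.64/0.36 = 1.7778.
Prior odds = 1.7778/1.7778 = 1.0000, so P(A) = 1.0000/(1+1.0000) ≈ 0.50.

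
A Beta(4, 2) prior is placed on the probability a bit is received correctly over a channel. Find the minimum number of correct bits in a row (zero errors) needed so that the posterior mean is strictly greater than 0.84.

k = 7

After k correct bits and 0 errors the posterior is Beta(4+k, 2), with mean (4+k)/(4+2+k).
Set (4+k)/(6+k) > 0.84 and solve: k > (0.84·6 − 4)/(1 − 0.84) = 6.500.
The smallest integer exceeding 6.500 is 7.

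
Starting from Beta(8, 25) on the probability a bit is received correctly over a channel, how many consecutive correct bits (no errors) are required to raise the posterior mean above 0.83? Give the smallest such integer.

After k correct bits and 0 errors the posterior is Beta(8+k, 25), with mean (8+k)/(8+25+k).
Set (8+k)/(33+k) > 0.83 and solve: k > (0.83·33 − 8)/(1 − 0.83) = 114.059.
The smallest integer exceeding 114.059 is 115.

k = 115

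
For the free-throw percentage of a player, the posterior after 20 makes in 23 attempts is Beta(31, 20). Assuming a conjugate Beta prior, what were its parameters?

A Beta(α, β) prior with s successes and f failures in binomial data gives a Beta(α+s, β+f) posterior.
Subtract the data counts: 31−20=11, 20−3=17.

Beta(11, 17)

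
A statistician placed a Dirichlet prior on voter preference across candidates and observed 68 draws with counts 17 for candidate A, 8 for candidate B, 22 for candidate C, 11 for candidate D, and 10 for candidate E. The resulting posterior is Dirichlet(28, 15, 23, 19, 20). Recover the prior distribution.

Dirichlet(11, 7, 1, 8, 10)

For a Dirichlet(α) prior with multinomial counts c, the posterior is Dirichlet(α + c) componentwise.
Subtract each count from the matching posterior parameter: 28−17=11, 15−8=7, 23−22=1, 19−11=8, 20−10=10.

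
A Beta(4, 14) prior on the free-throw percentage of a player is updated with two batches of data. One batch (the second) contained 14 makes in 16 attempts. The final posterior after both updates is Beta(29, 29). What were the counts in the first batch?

11 makes and 13 misses

Because Beta–binomial updating is additive in the counts, the combined data contributed (α_post−α_prior, β_post−β_prior) successes and failures.
Total across both batches: 29−4=25 makes, 29−14=15 misses.
Subtract the second batch: 25−14=11 makes and 15−2=13 misses.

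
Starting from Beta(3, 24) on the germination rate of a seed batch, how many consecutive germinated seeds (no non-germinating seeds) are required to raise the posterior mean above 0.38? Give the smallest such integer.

After k germinated seeds and 0 non-germinating seeds the posterior is Beta(3+k, 24), with mean (3+k)/(3+24+k).
Set (3+k)/(27+k) > 0.38 and solve: k > (0.38·27 − 3)/(1 − 0.38) = 11.710.
The smallest integer exceeding 11.710 is 12, and checking k=12: (15)/(39) = 0.3846 > 0.38.

k = 12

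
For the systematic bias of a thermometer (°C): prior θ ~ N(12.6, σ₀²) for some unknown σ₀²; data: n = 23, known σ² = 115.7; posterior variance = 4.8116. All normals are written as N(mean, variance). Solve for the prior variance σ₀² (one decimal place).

For the Normal–Normal model with known σ², precisions add: τ_n = τ₀ + n/σ².
So 1/σ₀² = 1/4.8116 − 23/115.7 = 0.207831 − 0.198790 = 0.009041.
Hence σ₀² = 1/0.009041 ≈ 110.6.

σ₀² = 110.6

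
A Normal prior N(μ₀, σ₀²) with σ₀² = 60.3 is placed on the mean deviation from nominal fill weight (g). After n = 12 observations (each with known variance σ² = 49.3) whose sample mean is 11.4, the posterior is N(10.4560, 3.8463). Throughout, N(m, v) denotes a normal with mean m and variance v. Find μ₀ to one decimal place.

μ₀ = -3.4

With known observation variance, the Normal–Normal posterior has precision τ_n = τ₀ + n/σ² and mean μ_n = (τ₀μ₀ + (n/σ²)x̄)/τ_n.
Here τ₀ = 1/60.3 = 0.016584 and τ_data = 12/49.3 = 0.243408, so τ_n = 0.259992.
Rearranging for μ₀: μ₀ = (μ_n·τ_n − τ_data·x̄)/τ₀ = (10.4560·0.259992 − 0.243408·11.4) / 0.016584 = -0.056375/0.016584 ≈ -3.4.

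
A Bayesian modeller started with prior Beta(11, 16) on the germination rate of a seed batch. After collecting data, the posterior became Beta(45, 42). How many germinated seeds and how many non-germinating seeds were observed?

A Beta(α, β) prior with s successes and f failures in binomial data gives a Beta(α+s, β+f) posterior.
So s = 45 − 11 = 34 and f = 42 − 16 = 26.

34 germinated seeds and 26 non-germinating seeds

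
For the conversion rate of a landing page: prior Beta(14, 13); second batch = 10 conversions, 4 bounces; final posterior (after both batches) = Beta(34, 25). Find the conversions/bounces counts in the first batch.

10 conversions and 8 bounces

Because Beta–binomial updating is additive in the counts, the combined data contributed (α_post−α_prior, β_post−β_prior) successes and failures.
Total across both batches: 34−14=20 conversions, 25−13=12 bounces.
Subtract the second batch: 20−10=10 conversions and 12−4=8 bounces.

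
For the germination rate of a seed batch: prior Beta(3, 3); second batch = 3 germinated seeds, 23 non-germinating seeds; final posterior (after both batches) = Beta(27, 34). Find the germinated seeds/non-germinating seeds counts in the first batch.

21 germinated seeds and 8 non-germinating seeds

Because Beta–binomial updating is additive in the counts, the combined data contributed (α_post−α_prior, β_post−β_prior) successes and failures.
Total across both batches: 27−3=24 germinated seeds, 34−3=31 non-germinating seeds.
Subtract the second batch: 24−3=21 germinated seeds and 31−23=8 non-germinating seeds.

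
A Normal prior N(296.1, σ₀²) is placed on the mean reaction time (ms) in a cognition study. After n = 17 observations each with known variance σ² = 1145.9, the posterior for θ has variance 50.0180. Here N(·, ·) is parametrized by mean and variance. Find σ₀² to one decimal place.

Posterior precision equals prior precision plus data precision: 1/σ_n² = 1/σ₀² + n/σ².
So 1/σ₀² = 1/50.0180 − 17/1145.9 = 0.019993 − 0.014836 = 0.005157.
Hence σ₀² = 1/0.005157 ≈ 193.9.

σ₀² = 193.9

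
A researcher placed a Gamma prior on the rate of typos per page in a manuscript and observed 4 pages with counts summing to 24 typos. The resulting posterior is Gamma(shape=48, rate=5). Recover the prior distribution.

Gamma(shape=24, rate=1)

A Gamma(α, β) prior (rate parametrization) on a Poisson rate with n observations summing to S gives posterior Gamma(α+S, β+n).
So α = 48 − 24 = 24 and β = 5 − 4 = 1.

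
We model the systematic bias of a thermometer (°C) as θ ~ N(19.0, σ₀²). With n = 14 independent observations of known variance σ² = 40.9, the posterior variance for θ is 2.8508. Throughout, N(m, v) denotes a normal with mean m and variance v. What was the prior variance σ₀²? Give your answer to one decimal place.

Posterior precision equals prior precision plus data precision: 1/σ_n² = 1/σ₀² + n/σ².
So 1/σ₀² = 1/2.8508 − 14/40.9 = 0.350779 − 0.342298 = 0.008481.
Hence σ₀² = 1/0.008481 ≈ 117.9.

σ₀² = 117.9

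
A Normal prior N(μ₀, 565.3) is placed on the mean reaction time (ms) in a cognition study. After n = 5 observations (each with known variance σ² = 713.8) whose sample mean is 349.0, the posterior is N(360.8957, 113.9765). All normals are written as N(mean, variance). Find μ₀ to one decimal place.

With known observation variance, the Normal–Normal posterior has precision τ_n = τ₀ + n/σ² and mean μ_n = (τ₀μ₀ + (n/σ²)x̄)/τ_n.
Here τ₀ = 1/565.3 = 0.001769 and τ_data = 5/713.8 = 0.007005, so τ_n = 0.008774.
Rearranging for μ₀: μ₀ = (μ_n·τ_n − τ_data·x̄)/τ₀ = (360.8957·0.008774 − 0.007005·349.0) / 0.001769 = 0.721754/0.001769 ≈ 408.0.

μ₀ = 408.0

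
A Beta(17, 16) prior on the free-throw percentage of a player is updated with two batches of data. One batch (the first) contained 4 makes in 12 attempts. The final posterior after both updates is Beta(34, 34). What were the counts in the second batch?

13 makes and 10 misses

Sequential conjugate updates are equivalent to a single update on the pooled data, so total successes = posterior α − prior α and total failures = posterior β − prior β.
Total across both batches: 34−17=17 makes, 34−16=18 misses.
Subtract the first batch: 17−4=13 makes and 18−8=10 misses.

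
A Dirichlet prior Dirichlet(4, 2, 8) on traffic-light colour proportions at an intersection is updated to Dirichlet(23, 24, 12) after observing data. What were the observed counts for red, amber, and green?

For a Dirichlet(α) prior with multinomial counts c, the posterior is Dirichlet(α + c) componentwise.
Counts are posterior − prior componentwise: 23−4=19, 24−2=22, 12−8=4.

counts (19, 22, 4)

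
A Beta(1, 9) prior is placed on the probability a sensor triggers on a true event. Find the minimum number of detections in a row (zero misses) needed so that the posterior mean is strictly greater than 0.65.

k = 16

After k detections and 0 misses the posterior is Beta(1+k, 9), with mean (1+k)/(1+9+k).
Set (1+k)/(10+k) > 0.65 and solve: k > (0.65·10 − 1)/(1 − 0.65) = 15.714.
The smallest integer exceeding 15.714 is 16, and checking k=16: (17)/(26) = 0.6538 > 0.65.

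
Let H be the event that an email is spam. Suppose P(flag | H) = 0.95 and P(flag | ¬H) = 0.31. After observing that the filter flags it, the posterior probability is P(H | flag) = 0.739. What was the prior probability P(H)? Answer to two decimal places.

P(H) = 0.48

In odds form, posterior odds = prior odds × likelihood ratio, so prior odds = posterior odds ÷ LR.
Posterior odds = 0.739/(1−0.739) = 2.8314. LR = 0.95/0.31 = 3.0645.
Prior odds = 2.8314/3.0645 = 0.9239, so P(H) = 0.9239/(1+0.9239) ≈ 0.48.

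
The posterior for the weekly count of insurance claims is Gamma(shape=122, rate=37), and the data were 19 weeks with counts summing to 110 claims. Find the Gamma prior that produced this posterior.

Gamma–Poisson conjugacy: posterior shape = α + Σxᵢ, posterior rate = β + n.
So α = 122 − 110 = 12 and β = 37 − 19 = 18.

Gamma(shape=12, rate=18)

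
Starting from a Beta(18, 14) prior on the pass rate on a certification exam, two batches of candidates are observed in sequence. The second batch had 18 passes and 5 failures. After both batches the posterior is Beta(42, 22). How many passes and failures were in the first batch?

Sequential conjugate updates are equivalent to a single update on the pooled data, so total successes = posterior α − prior α and total failures = posterior β − prior β.
Total across both batches: 42−18=24 passes, 22−14=8 failures.
Subtract the second batch: 24−18=6 passes and 8−5=3 failures.

6 passes and 3 failures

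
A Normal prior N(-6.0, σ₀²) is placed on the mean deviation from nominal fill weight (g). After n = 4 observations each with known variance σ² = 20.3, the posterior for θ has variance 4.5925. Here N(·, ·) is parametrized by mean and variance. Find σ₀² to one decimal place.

σ₀² = 48.3

Posterior precision equals prior precision plus data precision: 1/σ_n² = 1/σ₀² + n/σ².
So 1/σ₀² = 1/4.5925 − 4/20.3 = 0.217746 − 0.197044 = 0.020702.
Hence σ₀² = 1/0.020702 ≈ 48.3.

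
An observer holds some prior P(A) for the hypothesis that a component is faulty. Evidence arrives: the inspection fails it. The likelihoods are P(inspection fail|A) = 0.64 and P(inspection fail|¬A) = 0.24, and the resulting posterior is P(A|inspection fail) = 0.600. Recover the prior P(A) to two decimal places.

Bayes' rule in odds form gives O(A|E) = O(A)·[P(E|A)/P(E|¬A)], hence O(A) = O(A|E)/LR.
Posterior odds = 0.600/(1−0.600) = 1.5000. LR = 0.64/0.24 = 2.6667.
Prior odds = 1.5000/2.6667 = 0.5625, so P(A) = 0.5625/(1+0.5625) ≈ 0.36.

P(A) = 0.36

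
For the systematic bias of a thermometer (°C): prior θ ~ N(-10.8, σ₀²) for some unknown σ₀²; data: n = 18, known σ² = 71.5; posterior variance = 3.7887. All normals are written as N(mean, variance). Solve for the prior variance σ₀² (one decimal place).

σ₀² = 82.0

Posterior precision equals prior precision plus data precision: 1/σ_n² = 1/σ₀² + n/σ².
So 1/σ₀² = 1/3.7887 − 18/71.5 = 0.263943 − 0.251748 = 0.012195.
Hence σ₀² = 1/0.012195 ≈ 82.0.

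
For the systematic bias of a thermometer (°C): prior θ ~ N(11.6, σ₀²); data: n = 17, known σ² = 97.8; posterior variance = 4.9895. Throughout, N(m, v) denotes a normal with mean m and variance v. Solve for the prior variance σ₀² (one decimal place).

Posterior precision equals prior precision plus data precision: 1/σ_n² = 1/σ₀² + n/σ².
So 1/σ₀² = 1/4.9895 − 17/97.8 = 0.200421 − 0.173824 = 0.026597.
Hence σ₀² = 1/0.026597 ≈ 37.6.

σ₀² = 37.6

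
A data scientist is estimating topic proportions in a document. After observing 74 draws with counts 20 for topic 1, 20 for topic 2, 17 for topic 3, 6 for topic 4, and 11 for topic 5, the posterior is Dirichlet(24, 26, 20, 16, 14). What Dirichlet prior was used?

Dirichlet(4, 6, 3, 10, 3)

For a Dirichlet(α) prior with multinomial counts c, the posterior is Dirichlet(α + c) componentwise.
Subtract each count from the matching posterior parameter: 24−20=4, 26−20=6, 20−17=3, 16−6=10, 14−11=3.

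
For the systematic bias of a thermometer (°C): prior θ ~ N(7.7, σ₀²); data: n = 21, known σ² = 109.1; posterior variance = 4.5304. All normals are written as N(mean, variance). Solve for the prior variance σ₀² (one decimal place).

Posterior precision equals prior precision plus data precision: 1/σ_n² = 1/σ₀² + n/σ².
So 1/σ₀² = 1/4.5304 − 21/109.1 = 0.220731 − 0.192484 = 0.028247.
Hence σ₀² = 1/0.028247 ≈ 35.4.

σ₀² = 35.4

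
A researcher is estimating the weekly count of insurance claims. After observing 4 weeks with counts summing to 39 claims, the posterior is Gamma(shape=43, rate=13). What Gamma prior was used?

Gamma–Poisson conjugacy: posterior shape = α + Σxᵢ, posterior rate = β + n.
So α = 43 − 39 = 4 and β = 13 − 4 = 9.

Gamma(shape=4, rate=9)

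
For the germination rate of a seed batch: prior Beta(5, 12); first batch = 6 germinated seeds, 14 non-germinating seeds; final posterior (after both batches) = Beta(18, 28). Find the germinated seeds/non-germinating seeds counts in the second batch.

Because Beta–binomial updating is additive in the counts, the combined data contributed (α_post−α_prior, β_post−β_prior) successes and failures.
Total across both batches: 18−5=13 germinated seeds, 28−12=16 non-germinating seeds.
Subtract the first batch: 13−6=7 germinated seeds and 16−14=2 non-germinating seeds.

7 germinated seeds and 2 non-germinating seeds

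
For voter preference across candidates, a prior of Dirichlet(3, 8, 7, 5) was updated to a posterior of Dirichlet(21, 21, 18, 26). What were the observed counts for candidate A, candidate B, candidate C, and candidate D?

counts (18, 13, 11, 21)

For a Dirichlet(α) prior with multinomial counts c, the posterior is Dirichlet(α + c) componentwise.
Counts are posterior − prior componentwise: 21−3=18, 21−8=13, 18−7=11, 26−5=21.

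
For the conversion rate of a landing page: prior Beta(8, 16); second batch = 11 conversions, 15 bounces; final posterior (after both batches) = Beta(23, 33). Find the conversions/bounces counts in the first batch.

Sequential conjugate updates are equivalent to a single update on the pooled data, so total successes = posterior α − prior α and total failures = posterior β − prior β.
Total across both batches: 23−8=15 conversions, 33−16=17 bounces.
Subtract the second batch: 15−11=4 conversions and 17−15=2 bounces.

4 conversions and 2 bounces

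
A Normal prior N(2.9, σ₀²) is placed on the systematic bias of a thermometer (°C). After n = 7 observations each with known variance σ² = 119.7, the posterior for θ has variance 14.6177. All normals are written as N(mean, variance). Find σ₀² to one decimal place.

Posterior precision equals prior precision plus data precision: 1/σ_n² = 1/σ₀² + n/σ².
So 1/σ₀² = 1/14.6177 − 7/119.7 = 0.068410 − 0.058480 = 0.009930.
Hence σ₀² = 1/0.009930 ≈ 100.7.

σ₀² = 100.7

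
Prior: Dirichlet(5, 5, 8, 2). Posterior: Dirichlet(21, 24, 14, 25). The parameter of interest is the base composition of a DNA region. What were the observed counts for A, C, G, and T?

For a Dirichlet(α) prior with multinomial counts c, the posterior is Dirichlet(α + c) componentwise.
Counts are posterior − prior componentwise: 21−5=16, 24−5=19, 14−8=6, 25−2=23.

counts (16, 19, 6, 23)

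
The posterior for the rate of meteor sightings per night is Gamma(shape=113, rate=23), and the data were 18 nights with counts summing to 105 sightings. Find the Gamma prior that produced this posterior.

Gamma(shape=8, rate=5)

Gamma–Poisson conjugacy: posterior shape = α + Σxᵢ, posterior rate = β + n.
So α = 113 − 105 = 8 and β = 23 − 18 = 5.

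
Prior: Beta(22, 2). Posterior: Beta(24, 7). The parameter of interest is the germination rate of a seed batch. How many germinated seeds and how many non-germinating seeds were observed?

A Beta(α, β) prior with s successes and f failures in binomial data gives a Beta(α+s, β+f) posterior.
Match parameters: s=24−22=2, f=7−2=5.

2 germinated seeds and 5 non-germinating seeds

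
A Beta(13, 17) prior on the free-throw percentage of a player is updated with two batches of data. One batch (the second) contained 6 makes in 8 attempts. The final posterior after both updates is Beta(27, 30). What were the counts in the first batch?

8 makes and 11 misses

Because Beta–binomial updating is additive in the counts, the combined data contributed (α_post−α_prior, β_post−β_prior) successes and failures.
Total across both batches: 27−13=14 makes, 30−17=13 misses.
Subtract the second batch: 14−6=8 makes and 13−2=11 misses.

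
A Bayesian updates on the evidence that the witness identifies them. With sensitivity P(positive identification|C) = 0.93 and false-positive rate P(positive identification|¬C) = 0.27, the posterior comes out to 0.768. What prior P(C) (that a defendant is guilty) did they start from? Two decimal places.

P(C) = 0.49

In odds form, posterior odds = prior odds × likelihood ratio, so prior odds = posterior odds ÷ LR.
Posterior odds = 0.768/(1−0.768) = 3.3103. LR = 0.93/0.27 = 3.4444.
Prior odds = 3.3103/3.4444 = 0.9611, so P(C) = 0.9611/(1+0.9611) ≈ 0.49.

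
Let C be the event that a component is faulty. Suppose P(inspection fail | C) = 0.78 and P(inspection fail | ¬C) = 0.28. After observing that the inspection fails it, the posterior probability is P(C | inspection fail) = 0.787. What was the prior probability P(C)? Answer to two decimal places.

In odds form, posterior odds = prior odds × likelihood ratio, so prior odds = posterior odds ÷ LR.
Posterior odds = 0.787/(1−0.787) = 3.6948. LR = 0.78/0.28 = 2.7857.
Prior odds = 3.6948/2.7857 = 1.3263, so P(C) = 1.3263/(1+1.3263) ≈ 0.57.

P(C) = 0.57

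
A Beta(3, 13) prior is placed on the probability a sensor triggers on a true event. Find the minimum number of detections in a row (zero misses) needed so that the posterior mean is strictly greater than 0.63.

k = 20

After k detections and 0 misses the posterior is Beta(3+k, 13), with mean (3+k)/(3+13+k).
Set (3+k)/(16+k) > 0.63 and solve: k > (0.63·16 − 3)/(1 − 0.63) = 19.135.
The smallest integer exceeding 19.135 is 20, and checking k=20: (23)/(36) = 0.6389 > 0.63.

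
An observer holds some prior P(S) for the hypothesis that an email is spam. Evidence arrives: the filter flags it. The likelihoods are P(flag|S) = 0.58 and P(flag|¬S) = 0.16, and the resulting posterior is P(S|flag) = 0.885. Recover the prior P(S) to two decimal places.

P(S) = 0.68

In odds form, posterior odds = prior odds × likelihood ratio, so prior odds = posterior odds ÷ LR.
Posterior odds = 0.885/(1−0.885) = 7.6957. LR = 0.58/0.16 = 3.6250.
Prior odds = 7.6957/3.6250 = 2.1230, so P(S) = 2.1230/(1+2.1230) ≈ 0.68.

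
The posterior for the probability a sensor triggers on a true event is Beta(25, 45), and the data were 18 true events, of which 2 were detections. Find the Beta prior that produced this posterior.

Beta(23, 29)

Under Beta–binomial conjugacy the posterior parameters are (a+s, b+f).
So a = 25 − 2 = 23 and b = 45 − 16 = 29.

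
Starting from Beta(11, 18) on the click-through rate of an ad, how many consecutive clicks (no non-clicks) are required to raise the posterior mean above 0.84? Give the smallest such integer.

After k clicks and 0 non-clicks the posterior is Beta(11+k, 18), with mean (11+k)/(11+18+k).
Set (11+k)/(29+k) > 0.84 and solve: k > (0.84·29 − 11)/(1 − 0.84) = 83.500.
The smallest integer exceeding 83.500 is 84, and checking k=84: (95)/(113) = 0.8407 > 0.84.

k = 84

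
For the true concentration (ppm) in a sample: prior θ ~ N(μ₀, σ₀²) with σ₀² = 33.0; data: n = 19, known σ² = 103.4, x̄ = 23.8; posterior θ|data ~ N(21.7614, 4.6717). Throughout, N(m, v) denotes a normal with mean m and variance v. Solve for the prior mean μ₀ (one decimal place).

μ₀ = 9.4

The posterior mean is a precision-weighted average: μ_n = (τ₀μ₀ + τ_data·x̄)/(τ₀+τ_data), with τ₀=1/σ₀² and τ_data=n/σ².
Here τ₀ = 1/33.0 = 0.030303 and τ_data = 19/103.4 = 0.183752, so τ_n = 0.214055.
Rearranging for μ₀: μ₀ = (μ_n·τ_n − τ_data·x̄)/τ₀ = (21.7614·0.214055 − 0.183752·23.8) / 0.030303 = 0.284839/0.030303 ≈ 9.4.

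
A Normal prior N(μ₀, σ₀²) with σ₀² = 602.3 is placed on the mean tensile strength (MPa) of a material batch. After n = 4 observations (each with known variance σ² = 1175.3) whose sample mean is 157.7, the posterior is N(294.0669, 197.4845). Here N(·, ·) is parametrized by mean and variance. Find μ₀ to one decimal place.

With known observation variance, the Normal–Normal posterior has precision τ_n = τ₀ + n/σ² and mean μ_n = (τ₀μ₀ + (n/σ²)x̄)/τ_n.
Here τ₀ = 1/602.3 = 0.001660 and τ_data = 4/1175.3 = 0.003403, so τ_n = 0.005063.
Rearranging for μ₀: μ₀ = (μ_n·τ_n − τ_data·x̄)/τ₀ = (294.0669·0.005063 − 0.003403·157.7) / 0.001660 = 0.952208/0.001660 ≈ 573.6.

μ₀ = 573.6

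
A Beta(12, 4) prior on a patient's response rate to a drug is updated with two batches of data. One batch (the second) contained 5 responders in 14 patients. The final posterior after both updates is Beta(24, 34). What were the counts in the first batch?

Sequential conjugate updates are equivalent to a single update on the pooled data, so total successes = posterior α − prior α and total failures = posterior β − prior β.
Total across both batches: 24−12=12 responders, 34−4=30 non-responders.
Subtract the second batch: 12−5=7 responders and 30−9=21 non-responders.

7 responders and 21 non-responders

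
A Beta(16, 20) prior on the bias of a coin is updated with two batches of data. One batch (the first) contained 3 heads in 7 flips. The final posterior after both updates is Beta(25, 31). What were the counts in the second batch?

Sequential conjugate updates are equivalent to a single update on the pooled data, so total successes = posterior α − prior α and total failures = posterior β − prior β.
Total across both batches: 25−16=9 heads, 31−20=11 tails.
Subtract the first batch: 9−3=6 heads and 11−4=7 tails.

6 heads and 7 tails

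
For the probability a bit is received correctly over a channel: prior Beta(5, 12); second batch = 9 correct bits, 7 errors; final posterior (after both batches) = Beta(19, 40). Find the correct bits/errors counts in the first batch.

5 correct bits and 21 errors

Sequential conjugate updates are equivalent to a single update on the pooled data, so total successes = posterior α − prior α and total failures = posterior β − prior β.
Total across both batches: 19−5=14 correct bits, 40−12=28 errors.
Subtract the second batch: 14−9=5 correct bits and 28−7=21 errors.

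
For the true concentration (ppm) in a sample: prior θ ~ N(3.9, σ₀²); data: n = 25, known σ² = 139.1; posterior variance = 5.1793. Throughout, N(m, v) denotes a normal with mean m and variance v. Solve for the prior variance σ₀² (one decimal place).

Posterior precision equals prior precision plus data precision: 1/σ_n² = 1/σ₀² + n/σ².
So 1/σ₀² = 1/5.1793 − 25/139.1 = 0.193076 − 0.179727 = 0.013349.
Hence σ₀² = 1/0.013349 ≈ 74.9.

σ₀² = 74.9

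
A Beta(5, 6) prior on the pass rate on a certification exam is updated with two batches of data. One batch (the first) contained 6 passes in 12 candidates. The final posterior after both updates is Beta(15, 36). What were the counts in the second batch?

Sequential conjugate updates are equivalent to a single update on the pooled data, so total successes = posterior α − prior α and total failures = posterior β − prior β.
Total across both batches: 15−5=10 passes, 36−6=30 failures.
Subtract the first batch: 10−6=4 passes and 30−6=24 failures.

4 passes and 24 failures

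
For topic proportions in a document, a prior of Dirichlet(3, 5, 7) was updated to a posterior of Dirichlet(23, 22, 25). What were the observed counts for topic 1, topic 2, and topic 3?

For a Dirichlet(α) prior with multinomial counts c, the posterior is Dirichlet(α + c) componentwise.
Counts are posterior − prior componentwise: 23−3=20, 22−5=17, 25−7=18.

counts (20, 17, 18)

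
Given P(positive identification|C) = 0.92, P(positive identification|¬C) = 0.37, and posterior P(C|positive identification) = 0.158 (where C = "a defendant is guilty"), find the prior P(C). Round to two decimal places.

P(C) = 0.07

In odds form, posterior odds = prior odds × likelihood ratio, so prior odds = posterior odds ÷ LR.
Posterior odds = 0.158/(1−0.158) = 0.1876. LR = 0.92/0.37 = 2.4865.
Prior odds = 0.1876/2.4865 = 0.0754, so P(C) = 0.0754/(1+0.0754) ≈ 0.07.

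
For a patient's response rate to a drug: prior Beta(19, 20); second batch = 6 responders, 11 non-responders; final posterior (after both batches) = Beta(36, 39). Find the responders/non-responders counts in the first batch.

Because Beta–binomial updating is additive in the counts, the combined data contributed (α_post−α_prior, β_post−β_prior) successes and failures.
Total across both batches: 36−19=17 responders, 39−20=19 non-responders.
Subtract the second batch: 17−6=11 responders and 19−11=8 non-responders.

11 responders and 8 non-responders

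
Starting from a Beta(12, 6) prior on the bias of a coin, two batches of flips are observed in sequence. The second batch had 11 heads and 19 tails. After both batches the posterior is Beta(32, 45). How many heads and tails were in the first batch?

9 heads and 20 tails

Sequential conjugate updates are equivalent to a single update on the pooled data, so total successes = posterior α − prior α and total failures = posterior β − prior β.
Total across both batches: 32−12=20 heads, 45−6=39 tails.
Subtract the second batch: 20−11=9 heads and 39−19=20 tails.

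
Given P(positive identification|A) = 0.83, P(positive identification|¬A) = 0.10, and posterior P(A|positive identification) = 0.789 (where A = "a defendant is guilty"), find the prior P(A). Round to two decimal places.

Bayes' rule in odds form gives O(A|E) = O(A)·[P(E|A)/P(E|¬A)], hence O(A) = O(A|E)/LR.
Posterior odds = 0.789/(1−0.789) = 3.7393. LR = 0.83/0.10 = 8.3000.
Prior odds = 3.7393/8.3000 = 0.4505, so P(A) = 0.4505/(1+0.4505) ≈ 0.31.

P(A) = 0.31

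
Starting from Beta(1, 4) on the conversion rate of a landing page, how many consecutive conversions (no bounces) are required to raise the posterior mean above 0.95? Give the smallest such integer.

k = 76

After k conversions and 0 bounces the posterior is Beta(1+k, 4), with mean (1+k)/(1+4+k).
Set (1+k)/(5+k) > 0.95 and solve: k > (0.95·5 − 1)/(1 − 0.95) = 75.000.
The smallest integer exceeding 75.000 is 76.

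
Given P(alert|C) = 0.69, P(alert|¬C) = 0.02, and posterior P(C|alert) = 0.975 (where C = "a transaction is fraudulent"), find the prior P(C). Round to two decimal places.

Bayes' rule in odds form gives O(C|E) = O(C)·[P(E|C)/P(E|¬C)], hence O(C) = O(C|E)/LR.
Posterior odds = 0.975/(1−0.975) = 39.0000. LR = 0.69/0.02 = 34.5000.
Prior odds = 39.0000/34.5000 = 1.1304, so P(C) = 1.1304/(1+1.1304) ≈ 0.53.

P(C) = 0.53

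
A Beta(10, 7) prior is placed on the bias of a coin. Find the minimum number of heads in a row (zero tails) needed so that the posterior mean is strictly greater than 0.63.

k = 2

After k heads and 0 tails the posterior is Beta(10+k, 7), with mean (10+k)/(10+7+k).
Set (10+k)/(17+k) > 0.63 and solve: k > (0.63·17 − 10)/(1 − 0.63) = 1.919.
The smallest integer exceeding 1.919 is 2.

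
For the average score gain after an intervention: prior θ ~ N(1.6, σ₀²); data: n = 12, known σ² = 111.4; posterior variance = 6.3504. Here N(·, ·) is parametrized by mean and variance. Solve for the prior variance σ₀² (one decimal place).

For the Normal–Normal model with known σ², precisions add: τ_n = τ₀ + n/σ².
So 1/σ₀² = 1/6.3504 − 12/111.4 = 0.157470 − 0.107720 = 0.049750.
Hence σ₀² = 1/0.049750 ≈ 20.1.

σ₀² = 20.1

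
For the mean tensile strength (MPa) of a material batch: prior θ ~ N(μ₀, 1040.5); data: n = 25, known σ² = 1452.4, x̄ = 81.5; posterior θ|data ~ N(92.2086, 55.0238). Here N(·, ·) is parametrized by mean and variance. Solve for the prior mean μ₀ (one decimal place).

With known observation variance, the Normal–Normal posterior has precision τ_n = τ₀ + n/σ² and mean μ_n = (τ₀μ₀ + (n/σ²)x̄)/τ_n.
Here τ₀ = 1/1040.5 = 0.000961 and τ_data = 25/1452.4 = 0.017213, so τ_n = 0.018174.
Rearranging for μ₀: μ₀ = (μ_n·τ_n − τ_data·x̄)/τ₀ = (92.2086·0.018174 − 0.017213·81.5) / 0.000961 = 0.272940/0.000961 ≈ 284.0.

μ₀ = 284.0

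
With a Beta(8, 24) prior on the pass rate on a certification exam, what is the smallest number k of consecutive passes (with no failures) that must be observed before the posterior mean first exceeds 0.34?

After k passes and 0 failures the posterior is Beta(8+k, 24), with mean (8+k)/(8+24+k).
Set (8+k)/(32+k) > 0.34 and solve: k > (0.34·32 − 8)/(1 − 0.34) = 4.364.
The smallest integer exceeding 4.364 is 5, and checking k=5: (13)/(37) = 0.3514 > 0.34.

k = 5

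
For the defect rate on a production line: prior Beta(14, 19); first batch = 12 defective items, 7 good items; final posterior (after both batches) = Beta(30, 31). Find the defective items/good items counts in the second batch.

Sequential conjugate updates are equivalent to a single update on the pooled data, so total successes = posterior α − prior α and total failures = posterior β − prior β.
Total across both batches: 30−14=16 defective items, 31−19=12 good items.
Subtract the first batch: 16−12=4 defective items and 12−7=5 good items.

4 defective items and 5 good items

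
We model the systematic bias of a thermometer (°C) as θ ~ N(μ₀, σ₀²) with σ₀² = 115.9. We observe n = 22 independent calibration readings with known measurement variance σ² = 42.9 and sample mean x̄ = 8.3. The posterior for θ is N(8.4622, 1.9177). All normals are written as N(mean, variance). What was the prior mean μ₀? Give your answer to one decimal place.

μ₀ = 18.1

With known observation variance, the Normal–Normal posterior has precision τ_n = τ₀ + n/σ² and mean μ_n = (τ₀μ₀ + (n/σ²)x̄)/τ_n.
Here τ₀ = 1/115.9 = 0.008628 and τ_data = 22/42.9 = 0.512821, so τ_n = 0.521449.
Rearranging for μ₀: μ₀ = (μ_n·τ_n − τ_data·x̄)/τ₀ = (8.4622·0.521449 − 0.512821·8.3) / 0.008628 = 0.156191/0.008628 ≈ 18.1.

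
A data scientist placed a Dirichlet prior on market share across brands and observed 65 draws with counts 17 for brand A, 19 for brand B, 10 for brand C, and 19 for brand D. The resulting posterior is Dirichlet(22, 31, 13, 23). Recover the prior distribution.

For a Dirichlet(α) prior with multinomial counts c, the posterior is Dirichlet(α + c) componentwise.
Subtract each count from the matching posterior parameter: 22−17=5, 31−19=12, 13−10=3, 23−19=4.

Dirichlet(5, 12, 3, 4)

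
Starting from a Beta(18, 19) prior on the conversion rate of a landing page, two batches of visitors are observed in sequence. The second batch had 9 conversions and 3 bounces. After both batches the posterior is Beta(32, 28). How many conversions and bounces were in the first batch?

5 conversions and 6 bounces

Sequential conjugate updates are equivalent to a single update on the pooled data, so total successes = posterior α − prior α and total failures = posterior β − prior β.
Total across both batches: 32−18=14 conversions, 28−19=9 bounces.
Subtract the second batch: 14−9=5 conversions and 9−3=6 bounces.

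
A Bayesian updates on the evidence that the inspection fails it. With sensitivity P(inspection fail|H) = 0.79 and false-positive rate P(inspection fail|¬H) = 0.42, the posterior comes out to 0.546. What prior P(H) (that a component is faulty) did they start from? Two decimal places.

Bayes' rule in odds form gives O(H|E) = O(H)·[P(E|H)/P(E|¬H)], hence O(H) = O(H|E)/LR.
Posterior odds = 0.546/(1−0.546) = 1.2026. LR = 0.79/0.42 = 1.8810.
Prior odds = 1.2026/1.8810 = 0.6393, so P(H) = 0.6393/(1+0.6393) ≈ 0.39.

P(H) = 0.39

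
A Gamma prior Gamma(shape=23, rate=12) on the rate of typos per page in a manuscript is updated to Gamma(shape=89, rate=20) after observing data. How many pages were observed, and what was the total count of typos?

A Gamma(α, β) prior (rate parametrization) on a Poisson rate with n observations summing to S gives posterior Gamma(α+S, β+n).
Matching: Σxᵢ = 89 − 23 = 66 and n = 20 − 12 = 8.

n = 8 pages with total 66 typos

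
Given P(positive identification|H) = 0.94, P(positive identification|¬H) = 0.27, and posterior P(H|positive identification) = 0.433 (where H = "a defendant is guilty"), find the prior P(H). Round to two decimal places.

Bayes' rule in odds form gives O(H|E) = O(H)·[P(E|H)/P(E|¬H)], hence O(H) = O(H|E)/LR.
Posterior odds = 0.433/(1−0.433) = 0.7637. LR = 0.94/0.27 = 3.4815.
Prior odds = 0.7637/3.4815 = 0.2194, so P(H) = 0.2194/(1+0.2194) ≈ 0.18.

P(H) = 0.18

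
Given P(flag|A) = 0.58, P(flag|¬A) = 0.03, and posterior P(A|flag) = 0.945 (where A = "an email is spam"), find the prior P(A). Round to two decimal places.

In odds form, posterior odds = prior odds × likelihood ratio, so prior odds = posterior odds ÷ LR.
Posterior odds = 0.945/(1−0.945) = 17.1818. LR = 0.58/0.03 = 19.3333.
Prior odds = 17.1818/19.3333 = 0.8887, so P(A) = 0.8887/(1+0.8887) ≈ 0.47.

P(A) = 0.47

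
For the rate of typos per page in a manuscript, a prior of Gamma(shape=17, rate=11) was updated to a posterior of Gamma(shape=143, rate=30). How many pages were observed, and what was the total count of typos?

A Gamma(α, β) prior (rate parametrization) on a Poisson rate with n observations summing to S gives posterior Gamma(α+S, β+n).
Matching: Σxᵢ = 143 − 17 = 126 and n = 30 − 11 = 19.

n = 19 pages with total 126 typos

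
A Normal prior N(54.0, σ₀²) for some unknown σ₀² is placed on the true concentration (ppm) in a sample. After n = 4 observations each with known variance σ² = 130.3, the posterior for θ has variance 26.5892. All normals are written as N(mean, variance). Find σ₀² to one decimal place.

For the Normal–Normal model with known σ², precisions add: τ_n = τ₀ + n/σ².
So 1/σ₀² = 1/26.5892 − 4/130.3 = 0.037609 − 0.030698 = 0.006911.
Hence σ₀² = 1/0.006911 ≈ 144.7.

σ₀² = 144.7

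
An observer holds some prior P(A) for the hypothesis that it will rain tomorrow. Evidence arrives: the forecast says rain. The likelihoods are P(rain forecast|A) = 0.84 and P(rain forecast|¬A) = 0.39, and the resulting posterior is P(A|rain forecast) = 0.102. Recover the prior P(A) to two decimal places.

In odds form, posterior odds = prior odds × likelihood ratio, so prior odds = posterior odds ÷ LR.
Posterior odds = 0.102/(1−0.102) = 0.1136. LR = 0.84/0.39 = 2.1538.
Prior odds = 0.1136/2.1538 = 0.0527, so P(A) = 0.0527/(1+0.0527) ≈ 0.05.

P(A) = 0.05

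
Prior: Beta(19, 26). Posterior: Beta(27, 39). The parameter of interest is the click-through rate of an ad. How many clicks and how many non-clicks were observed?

Under Beta–binomial conjugacy the posterior parameters are (α+s, β+f).
So s = 27 − 19 = 8 and f = 39 − 26 = 13.

8 clicks and 13 non-clicks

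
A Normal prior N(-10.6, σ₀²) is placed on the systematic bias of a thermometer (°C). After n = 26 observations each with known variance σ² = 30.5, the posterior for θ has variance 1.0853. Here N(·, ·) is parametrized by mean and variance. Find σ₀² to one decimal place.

Posterior precision equals prior precision plus data precision: 1/σ_n² = 1/σ₀² + n/σ².
So 1/σ₀² = 1/1.0853 − 26/30.5 = 0.921404 − 0.852459 = 0.068945.
Hence σ₀² = 1/0.068945 ≈ 14.5.

σ₀² = 14.5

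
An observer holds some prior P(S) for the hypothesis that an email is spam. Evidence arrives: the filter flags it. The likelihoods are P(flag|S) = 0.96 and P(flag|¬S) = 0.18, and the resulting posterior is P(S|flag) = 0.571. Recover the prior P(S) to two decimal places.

P(S) = 0.20

In odds form, posterior odds = prior odds × likelihood ratio, so prior odds = posterior odds ÷ LR.
Posterior odds = 0.571/(1−0.571) = 1.3310. LR = 0.96/0.18 = 5.3333.
Prior odds = 1.3310/5.3333 = 0.2496, so P(S) = 0.2496/(1+0.2496) ≈ 0.20.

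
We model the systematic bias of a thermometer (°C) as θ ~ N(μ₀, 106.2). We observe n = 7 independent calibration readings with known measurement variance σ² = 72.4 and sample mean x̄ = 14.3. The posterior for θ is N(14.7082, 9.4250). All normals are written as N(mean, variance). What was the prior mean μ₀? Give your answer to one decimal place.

With known observation variance, the Normal–Normal posterior has precision τ_n = τ₀ + n/σ² and mean μ_n = (τ₀μ₀ + (n/σ²)x̄)/τ_n.
Here τ₀ = 1/106.2 = 0.009416 and τ_data = 7/72.4 = 0.096685, so τ_n = 0.106101.
Rearranging for μ₀: μ₀ = (μ_n·τ_n − τ_data·x̄)/τ₀ = (14.7082·0.106101 − 0.096685·14.3) / 0.009416 = 0.177959/0.009416 ≈ 18.9.

μ₀ = 18.9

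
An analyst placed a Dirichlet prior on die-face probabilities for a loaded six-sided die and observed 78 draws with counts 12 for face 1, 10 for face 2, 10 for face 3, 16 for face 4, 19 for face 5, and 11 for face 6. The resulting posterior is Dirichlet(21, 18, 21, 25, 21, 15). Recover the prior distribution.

For a Dirichlet(α) prior with multinomial counts c, the posterior is Dirichlet(α + c) componentwise.
Subtract each count from the matching posterior parameter: 21−12=9, 18−10=8, 21−10=11, 25−16=9, 21−19=2, 15−11=4.

Dirichlet(9, 8, 11, 9, 2, 4)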